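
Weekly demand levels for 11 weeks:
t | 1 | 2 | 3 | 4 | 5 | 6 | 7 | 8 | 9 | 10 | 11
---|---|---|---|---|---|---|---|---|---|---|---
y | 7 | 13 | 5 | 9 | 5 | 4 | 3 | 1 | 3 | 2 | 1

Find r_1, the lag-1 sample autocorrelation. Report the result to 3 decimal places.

Mean ȳ = (7 + 13 + 5 + 9 + 5 + 4 + 3 + 1 + 3 + 2 + 1)/11 = 4.8182
Numerator Σ_{t=1}^{10}(y_t−ȳ)(y_{t+1}−ȳ) = 51.9669
Denominator Σ(y_t−ȳ)² = 133.6364
r_1 = 51.9669 / 133.6364 = 0.389

0.389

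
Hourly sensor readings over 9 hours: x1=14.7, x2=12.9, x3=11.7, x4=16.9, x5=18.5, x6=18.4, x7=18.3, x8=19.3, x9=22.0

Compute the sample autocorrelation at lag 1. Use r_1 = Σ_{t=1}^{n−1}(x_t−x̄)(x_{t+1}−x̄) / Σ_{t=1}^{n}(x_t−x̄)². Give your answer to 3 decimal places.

0.577

Mean x̄ = (14.7 + 12.9 + 11.7 + 16.9 + 18.5 + 18.4 + 18.3 + 19.3 + 22.0)/9 = 16.9667
Numerator Σ_{t=1}^{8}(x_t−x̄)(x_{t+1}−x̄) = 49.8489
Denominator Σ(x_t−x̄)² = 86.3800
r_1 = 49.8489 / 86.3800 = 0.577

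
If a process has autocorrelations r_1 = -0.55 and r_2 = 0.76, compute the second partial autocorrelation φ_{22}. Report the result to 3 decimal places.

φ_{22} = (r_2 − r_1²) / (1 − r_1²)
r_1² = (-0.55)² = 0.3025
Numerator = 0.76 − 0.3025 = 0.4575; denominator = 1 − 0.3025 = 0.6975
φ_{22} = 0.4575 / 0.6975 = 0.656

0.656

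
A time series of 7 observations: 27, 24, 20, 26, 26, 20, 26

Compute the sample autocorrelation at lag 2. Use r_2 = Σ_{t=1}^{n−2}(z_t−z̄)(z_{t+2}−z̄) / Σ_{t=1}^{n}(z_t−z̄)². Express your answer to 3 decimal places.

Mean z̄ = (27 + 24 + 20 + 26 + 26 + 20 + 26)/7 = 24.1429
Σ(z_t−z̄)(z_{t+2}−z̄) = (-11.8367) + (-0.2653) + (-7.6939) + (-7.6939) + (3.4490) = -24.0408
Denominator Σ(z_t−z̄)² = 52.8571
r_2 = -24.0408 / 52.8571 = -0.455

-0.455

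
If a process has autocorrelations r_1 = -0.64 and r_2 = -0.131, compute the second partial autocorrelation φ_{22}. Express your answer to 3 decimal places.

-0.916

φ_{22} = (r_2 − r_1²) / (1 − r_1²)
r_1² = (-0.64)² = 0.4096
Numerator = -0.131 − 0.4096 = -0.5406; denominator = 1 − 0.4096 = 0.5904
φ_{22} = -0.5406 / 0.5904 = -0.916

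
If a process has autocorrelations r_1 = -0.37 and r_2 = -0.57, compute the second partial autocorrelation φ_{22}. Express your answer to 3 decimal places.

φ_{22} = (r_2 − r_1²) / (1 − r_1²)
r_1² = (-0.37)² = 0.1369
Numerator = -0.57 − 0.1369 = -0.7069; denominator = 1 − 0.1369 = 0.8631
φ_{22} = -0.7069 / 0.8631 = -0.819

-0.819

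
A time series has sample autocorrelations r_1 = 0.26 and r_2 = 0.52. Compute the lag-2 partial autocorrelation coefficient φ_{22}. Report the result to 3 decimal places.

φ_{22} = (r_2 − r_1²) / (1 − r_1²)
r_1² = (0.26)² = 0.0676
Numerator = 0.52 − 0.0676 = 0.4524; denominator = 1 − 0.0676 = 0.9324
φ_{22} = 0.4524 / 0.9324 = 0.485

0.485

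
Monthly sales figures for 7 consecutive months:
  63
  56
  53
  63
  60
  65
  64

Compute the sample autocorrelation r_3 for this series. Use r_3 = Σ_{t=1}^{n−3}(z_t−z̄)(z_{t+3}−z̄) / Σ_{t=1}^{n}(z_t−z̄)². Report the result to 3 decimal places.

Mean z̄ = (63 + 56 + 53 + 63 + 60 + 65 + 64)/7 = 60.5714
Deviations from mean: 2.4286, -4.5714, -7.5714, 2.4286, -0.5714, 4.4286, 3.4286
Σ(z_t−z̄)(z_{t+3}−z̄) = (5.8980) + (2.6122) + (-33.5306) + (8.3265) = -16.6939
Denominator Σ(z_t−z̄)² = 121.7143
r_3 = -16.6939 / 121.7143 = -0.137

-0.137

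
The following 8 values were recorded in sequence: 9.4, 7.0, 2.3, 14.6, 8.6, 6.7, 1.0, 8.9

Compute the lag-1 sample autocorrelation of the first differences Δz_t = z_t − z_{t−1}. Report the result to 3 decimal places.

First differences Δz: -2.4, -4.7, 12.3, -6.0, -1.9, -5.7, 7.9
Mean of differences = -0.0714
Numerator Σ(Δz_t−Δz̄)(Δz_{t+1}−Δz̄) = -143.5637
Denominator Σ(Δz_t−Δz̄)² = 313.6143
r_1(Δz) = -143.5637 / 313.6143 = -0.458

-0.458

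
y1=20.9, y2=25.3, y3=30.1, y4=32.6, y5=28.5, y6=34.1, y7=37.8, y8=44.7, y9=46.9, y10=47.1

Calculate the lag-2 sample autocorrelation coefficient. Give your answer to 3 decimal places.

0.330

Mean ȳ = (20.9 + 25.3 + 30.1 + 32.6 + 28.5 + 34.1 + 37.8 + 44.7 + 46.9 + 47.1)/10 = 34.8000
Numerator Σ_{t=1}^{8}(y_t−ȳ)(y_{t+2}−ȳ) = 249.6200
Denominator Σ(y_t−ȳ)² = 755.2800
r_2 = 249.6200 / 755.2800 = 0.330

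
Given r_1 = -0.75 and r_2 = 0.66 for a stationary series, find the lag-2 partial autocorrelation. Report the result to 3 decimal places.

φ_{22} = (r_2 − r_1²) / (1 − r_1²)
r_1² = (-0.75)² = 0.5625
Numerator = 0.66 − 0.5625 = 0.0975; denominator = 1 − 0.5625 = 0.4375
φ_{22} = 0.0975 / 0.4375 = 0.223

0.223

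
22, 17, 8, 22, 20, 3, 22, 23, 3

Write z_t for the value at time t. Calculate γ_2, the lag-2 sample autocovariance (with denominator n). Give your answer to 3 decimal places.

-33.291

Mean z̄ = (22 + 17 + 8 + 22 + 20 + 3 + 22 + 23 + 3)/9 = 15.5556
Σ_{t=1}^{7}(z_t−z̄)(z_{t+2}−z̄) = -299.6173
γ_2 = -299.6173 / 9 = -33.291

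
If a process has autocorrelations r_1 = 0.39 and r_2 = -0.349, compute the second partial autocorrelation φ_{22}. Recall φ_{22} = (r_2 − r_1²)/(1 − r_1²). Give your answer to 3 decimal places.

-0.591

φ_{22} = (r_2 − r_1²) / (1 − r_1²)
r_1² = (0.39)² = 0.1521
Numerator = -0.349 − 0.1521 = -0.5011; denominator = 1 − 0.1521 = 0.8479
φ_{22} = -0.5011 / 0.8479 = -0.591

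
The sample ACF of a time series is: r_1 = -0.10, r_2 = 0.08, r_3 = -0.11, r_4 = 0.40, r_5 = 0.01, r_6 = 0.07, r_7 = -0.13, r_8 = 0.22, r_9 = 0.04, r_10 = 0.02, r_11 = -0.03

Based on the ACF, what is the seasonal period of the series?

4

The largest autocorrelation is r_4 = 0.40, with a weaker echo at lag 8 (0.22); the remaining lags stay at or below 0.08.
The dominant spike at lag 4 indicates a seasonal period of 4.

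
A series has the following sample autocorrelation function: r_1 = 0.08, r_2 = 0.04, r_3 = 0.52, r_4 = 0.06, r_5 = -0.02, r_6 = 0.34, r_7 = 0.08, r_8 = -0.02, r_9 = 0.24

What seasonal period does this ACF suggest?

3

The largest autocorrelation is r_3 = 0.52, with weaker echoes at lags 6 (0.34) and 9 (0.24); the remaining lags stay at or below 0.08.
The dominant spike at lag 3 indicates a seasonal period of 3.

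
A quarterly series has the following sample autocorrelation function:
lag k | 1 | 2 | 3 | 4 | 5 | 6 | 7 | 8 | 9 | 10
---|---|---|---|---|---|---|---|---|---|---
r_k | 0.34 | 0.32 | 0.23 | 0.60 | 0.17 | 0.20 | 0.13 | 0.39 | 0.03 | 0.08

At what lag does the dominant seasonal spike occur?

The largest autocorrelation is r_4 = 0.60, with a weaker echo at lag 8 (0.39); the remaining lags stay at or below 0.34. The elevated value at lag 1 (0.34), dropping to 0.32 at lag 2, reflects decaying short-term dependence rather than seasonality.
The dominant spike at lag 4 indicates a seasonal period of 4.

4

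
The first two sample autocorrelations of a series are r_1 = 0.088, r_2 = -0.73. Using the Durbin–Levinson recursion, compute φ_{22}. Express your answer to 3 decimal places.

φ_{22} = (r_2 − r_1²) / (1 − r_1²)
r_1² = (0.088)² = 0.007744
Numerator = -0.73 − 0.0077 = -0.7377; denominator = 1 − 0.0077 = 0.9923
φ_{22} = -0.7377 / 0.9923 = -0.744

-0.744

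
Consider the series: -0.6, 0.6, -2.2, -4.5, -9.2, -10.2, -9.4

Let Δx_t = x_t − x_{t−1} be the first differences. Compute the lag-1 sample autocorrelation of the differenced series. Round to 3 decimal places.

First differences Δx: 1.2, -2.8, -2.3, -4.7, -1.0, 0.8
Mean of differences = -1.4667
Numerator Σ(Δx_t−Δx̄)(Δx_{t+1}−Δx̄) = -0.2011
Denominator Σ(Δx_t−Δx̄)² = 25.3933
r_1(Δx) = -0.2011 / 25.3933 = -0.008

-0.008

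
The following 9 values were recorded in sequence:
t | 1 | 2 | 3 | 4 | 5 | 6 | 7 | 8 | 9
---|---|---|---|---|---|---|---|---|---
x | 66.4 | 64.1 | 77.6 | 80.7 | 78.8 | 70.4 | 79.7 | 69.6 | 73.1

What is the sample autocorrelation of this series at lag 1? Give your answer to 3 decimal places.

Mean x̄ = (66.4 + 64.1 + 77.6 + 80.7 + 78.8 + 70.4 + 79.7 + 69.6 + 73.1)/9 = 73.3778
Numerator Σ_{t=1}^{8}(x_t−x̄)(x_{t+1}−x̄) = 38.3773
Denominator Σ(x_t−x̄)² = 298.7956
r_1 = 38.3773 / 298.7956 = 0.128

0.128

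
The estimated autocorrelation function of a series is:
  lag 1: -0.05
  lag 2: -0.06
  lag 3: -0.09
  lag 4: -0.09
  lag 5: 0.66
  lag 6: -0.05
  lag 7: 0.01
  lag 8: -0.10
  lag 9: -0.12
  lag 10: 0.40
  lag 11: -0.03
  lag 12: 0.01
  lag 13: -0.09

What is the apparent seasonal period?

5

The largest autocorrelation is r_5 = 0.66, with a weaker echo at lag 10 (0.40); the remaining lags stay at or below 0.01.
The dominant spike at lag 5 indicates a seasonal period of 5.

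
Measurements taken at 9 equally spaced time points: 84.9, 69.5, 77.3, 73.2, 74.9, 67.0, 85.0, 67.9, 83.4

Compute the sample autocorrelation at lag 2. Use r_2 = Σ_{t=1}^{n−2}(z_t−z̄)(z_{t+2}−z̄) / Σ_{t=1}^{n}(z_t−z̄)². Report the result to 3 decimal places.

0.441

Mean z̄ = (84.9 + 69.5 + 77.3 + 73.2 + 74.9 + 67.0 + 85.0 + 67.9 + 83.4)/9 = 75.9000
Σ(z_t−z̄)(z_{t+2}−z̄) = (12.6000) + (17.2800) + (-1.4000) + (24.0300) + (-9.1000) + (71.2000) + (68.2500) = 182.8600
Denominator Σ(z_t−z̄)² = 414.4800
r_2 = 182.8600 / 414.4800 = 0.441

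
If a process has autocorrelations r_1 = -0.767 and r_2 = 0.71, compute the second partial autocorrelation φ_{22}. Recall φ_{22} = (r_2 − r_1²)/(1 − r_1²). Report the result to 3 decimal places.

φ_{22} = (r_2 − r_1²) / (1 − r_1²)
r_1² = (-0.767)² = 0.588289
Numerator = 0.71 − 0.5883 = 0.1217; denominator = 1 − 0.5883 = 0.4117
φ_{22} = 0.1217 / 0.4117 = 0.296

0.296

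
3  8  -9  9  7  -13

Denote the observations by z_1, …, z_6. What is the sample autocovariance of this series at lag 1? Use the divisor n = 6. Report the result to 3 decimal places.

-28.366

Mean z̄ = (3 + 8 − 9 + 9 + 7 − 13)/6 = 0.8333
Deviations: 2.1667, 7.1667, -9.8333, 8.1667, 6.1667, -13.8333
Σ_{t=1}^{5}(z_t−z̄)(z_{t+1}−z̄) = -170.1944
γ_1 = -170.1944 / 6 = -28.366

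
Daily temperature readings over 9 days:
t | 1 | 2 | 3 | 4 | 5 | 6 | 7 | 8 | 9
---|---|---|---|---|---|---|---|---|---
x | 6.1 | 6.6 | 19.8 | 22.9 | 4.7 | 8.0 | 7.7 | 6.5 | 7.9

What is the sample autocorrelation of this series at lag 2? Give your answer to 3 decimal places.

Mean x̄ = (6.1 + 6.6 + 19.8 + 22.9 + 4.7 + 8.0 + 7.7 + 6.5 + 7.9)/9 = 10.0222
Σ(x_t−x̄)(x_{t+2}−x̄) = (-38.3506) + (-44.0706) + (-52.0395) + (-26.0417) + (12.3594) + (7.1227) + (4.9283) = -136.0921
Denominator Σ(x_t−x̄)² = 343.2556
r_2 = -136.0921 / 343.2556 = -0.396

-0.396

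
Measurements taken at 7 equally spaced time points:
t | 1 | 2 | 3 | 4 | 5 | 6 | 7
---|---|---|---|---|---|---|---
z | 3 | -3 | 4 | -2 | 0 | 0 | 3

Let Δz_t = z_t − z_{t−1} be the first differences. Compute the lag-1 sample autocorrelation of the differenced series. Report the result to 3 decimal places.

-0.716

First differences Δz: -6, 7, -6, 2, 0, 3
Mean of differences = 0.0000
Numerator Σ(Δz_t−Δz̄)(Δz_{t+1}−Δz̄) = -96.0000
Denominator Σ(Δz_t−Δz̄)² = 134.0000
r_1(Δz) = -96.0000 / 134.0000 = -0.716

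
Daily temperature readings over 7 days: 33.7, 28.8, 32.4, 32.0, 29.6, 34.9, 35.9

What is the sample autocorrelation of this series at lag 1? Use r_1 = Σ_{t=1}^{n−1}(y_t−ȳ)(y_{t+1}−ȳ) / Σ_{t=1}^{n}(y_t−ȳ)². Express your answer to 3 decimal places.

-0.037

Mean ȳ = (33.7 + 28.8 + 32.4 + 32.0 + 29.6 + 34.9 + 35.9)/7 = 32.4714
Deviations from mean: 1.2286, -3.6714, -0.0714, -0.4714, -2.8714, 2.4286, 3.4286
Σ(y_t−ȳ)(y_{t+1}−ȳ) = (-4.5106) + (0.2622) + (0.0337) + (1.3537) + (-6.9735) + (8.3265) = -1.5080
Denominator Σ(y_t−ȳ)² = 41.1143
r_1 = -1.5080 / 41.1143 = -0.037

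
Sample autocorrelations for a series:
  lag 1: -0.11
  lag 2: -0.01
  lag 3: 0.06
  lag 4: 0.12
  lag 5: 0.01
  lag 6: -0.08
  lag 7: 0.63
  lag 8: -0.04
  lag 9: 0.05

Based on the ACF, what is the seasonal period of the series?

The largest autocorrelation is r_7 = 0.63; the remaining lags stay at or below 0.12.
The dominant spike at lag 7 indicates a seasonal period of 7.

7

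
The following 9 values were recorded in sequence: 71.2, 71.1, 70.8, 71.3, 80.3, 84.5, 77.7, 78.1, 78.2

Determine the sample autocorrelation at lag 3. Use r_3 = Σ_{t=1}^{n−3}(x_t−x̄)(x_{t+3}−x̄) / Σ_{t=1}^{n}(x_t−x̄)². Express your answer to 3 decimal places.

-0.112

Mean x̄ = (71.2 + 71.1 + 70.8 + 71.3 + 80.3 + 84.5 + 77.7 + 78.1 + 78.2)/9 = 75.9111
Numerator Σ_{t=1}^{6}(x_t−x̄)(x_{t+3}−x̄) = -22.2737
Denominator Σ(x_t−x̄)² = 198.9889
r_3 = -22.2737 / 198.9889 = -0.112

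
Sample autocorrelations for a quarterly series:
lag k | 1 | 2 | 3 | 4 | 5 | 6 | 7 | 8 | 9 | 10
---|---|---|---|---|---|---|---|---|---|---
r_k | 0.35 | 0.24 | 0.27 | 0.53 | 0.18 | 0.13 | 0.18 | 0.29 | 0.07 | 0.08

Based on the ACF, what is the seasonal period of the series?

The largest autocorrelation is r_4 = 0.53; the remaining lags stay at or below 0.35. The elevated value at lag 1 (0.35), dropping to 0.24 at lag 2, reflects decaying short-term dependence rather than seasonality.
The dominant spike at lag 4 indicates a seasonal period of 4.

4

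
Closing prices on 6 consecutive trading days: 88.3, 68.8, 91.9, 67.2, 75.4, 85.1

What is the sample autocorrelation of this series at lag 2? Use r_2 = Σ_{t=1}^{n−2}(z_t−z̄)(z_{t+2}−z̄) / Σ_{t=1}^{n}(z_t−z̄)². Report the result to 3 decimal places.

0.222

Mean z̄ = (88.3 + 68.8 + 91.9 + 67.2 + 75.4 + 85.1)/6 = 79.4500
Deviations from mean: 8.8500, -10.6500, 12.4500, -12.2500, -4.0500, 5.6500
Numerator Σ_{t=1}^{4}(z_t−z̄)(z_{t+2}−z̄) = 121.0100
Denominator Σ(z_t−z̄)² = 545.1350
r_2 = 121.0100 / 545.1350 = 0.222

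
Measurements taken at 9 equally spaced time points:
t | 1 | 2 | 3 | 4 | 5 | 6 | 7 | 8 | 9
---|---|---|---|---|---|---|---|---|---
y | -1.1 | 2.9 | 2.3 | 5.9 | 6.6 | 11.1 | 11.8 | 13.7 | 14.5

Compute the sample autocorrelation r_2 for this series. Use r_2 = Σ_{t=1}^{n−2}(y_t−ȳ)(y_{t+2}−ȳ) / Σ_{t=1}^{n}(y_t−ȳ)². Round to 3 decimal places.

Mean ȳ = (-1.1 + 2.9 + 2.3 + 5.9 + 6.6 + 11.1 + 11.8 + 13.7 + 14.5)/9 = 7.5222
Σ(y_t−ȳ)(y_{t+2}−ȳ) = (45.0272) + (7.4983) + (4.8160) + (-5.8040) + (-3.9451) + (22.1027) + (29.8494) = 99.5446
Denominator Σ(y_t−ȳ)² = 244.4156
r_2 = 99.5446 / 244.4156 = 0.407

0.407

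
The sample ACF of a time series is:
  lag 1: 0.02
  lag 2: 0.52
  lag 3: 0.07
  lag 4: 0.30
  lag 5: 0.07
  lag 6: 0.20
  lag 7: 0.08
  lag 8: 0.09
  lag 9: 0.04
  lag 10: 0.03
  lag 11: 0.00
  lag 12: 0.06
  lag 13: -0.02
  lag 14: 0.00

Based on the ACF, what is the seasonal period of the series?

The largest autocorrelation is r_2 = 0.52, with weaker echoes at lags 4 (0.30) and 6 (0.20); the remaining lags stay at or below 0.09.
The dominant spike at lag 2 indicates a seasonal period of 2.

2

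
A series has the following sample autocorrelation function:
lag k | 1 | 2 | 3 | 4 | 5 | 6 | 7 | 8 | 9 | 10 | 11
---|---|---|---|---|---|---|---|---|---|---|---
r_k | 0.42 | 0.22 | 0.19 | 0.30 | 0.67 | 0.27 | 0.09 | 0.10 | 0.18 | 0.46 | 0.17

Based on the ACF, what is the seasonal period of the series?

The largest autocorrelation is r_5 = 0.67, with a weaker echo at lag 10 (0.46); the remaining lags stay at or below 0.42. The elevated value at lag 1 (0.42), dropping to 0.22 at lag 2, reflects decaying short-term dependence rather than seasonality.
The dominant spike at lag 5 indicates a seasonal period of 5.

5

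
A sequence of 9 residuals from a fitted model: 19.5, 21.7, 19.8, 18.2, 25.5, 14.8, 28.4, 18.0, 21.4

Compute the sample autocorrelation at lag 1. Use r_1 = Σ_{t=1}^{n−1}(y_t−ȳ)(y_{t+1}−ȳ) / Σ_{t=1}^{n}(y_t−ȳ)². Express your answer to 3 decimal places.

-0.808

Mean ȳ = (19.5 + 21.7 + 19.8 + 18.2 + 25.5 + 14.8 + 28.4 + 18.0 + 21.4)/9 = 20.8111
Numerator Σ_{t=1}^{8}(y_t−ȳ)(y_{t+1}−ȳ) = -108.4590
Denominator Σ(y_t−ȳ)² = 134.3089
r_1 = -108.4590 / 134.3089 = -0.808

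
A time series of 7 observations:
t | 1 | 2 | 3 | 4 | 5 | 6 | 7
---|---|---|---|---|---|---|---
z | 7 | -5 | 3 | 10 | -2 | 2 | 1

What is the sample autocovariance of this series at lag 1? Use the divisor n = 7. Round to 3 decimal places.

Mean z̄ = (7 − 5 + 3 + 10 − 2 + 2 + 1)/7 = 2.2857
Deviations: 4.7143, -7.2857, 0.7143, 7.7143, -4.2857, -0.2857, -1.2857
Σ_{t=1}^{6}(z_t−z̄)(z_{t+1}−z̄) = -65.5102
γ_1 = -65.5102 / 7 = -9.359

-9.359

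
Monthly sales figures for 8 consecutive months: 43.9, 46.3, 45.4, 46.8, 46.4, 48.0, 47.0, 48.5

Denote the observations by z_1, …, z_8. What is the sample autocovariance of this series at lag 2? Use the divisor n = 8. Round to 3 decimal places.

Mean z̄ = (43.9 + 46.3 + 45.4 + 46.8 + 46.4 + 48.0 + 47.0 + 48.5)/8 = 46.5375
Deviations: -2.6375, -0.2375, -1.1375, 0.2625, -0.1375, 1.4625, 0.4625, 1.9625
Σ_{t=1}^{6}(z_t−z̄)(z_{t+2}−z̄) = 6.2847
γ_2 = 6.2847 / 8 = 0.786

0.786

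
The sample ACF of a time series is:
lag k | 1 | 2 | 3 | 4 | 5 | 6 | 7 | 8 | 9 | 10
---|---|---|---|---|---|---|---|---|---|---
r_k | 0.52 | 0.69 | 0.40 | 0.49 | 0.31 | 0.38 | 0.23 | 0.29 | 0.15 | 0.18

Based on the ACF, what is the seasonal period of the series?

2

The largest autocorrelation is r_2 = 0.69; the remaining lags stay at or below 0.52.
The dominant spike at lag 2 indicates a seasonal period of 2.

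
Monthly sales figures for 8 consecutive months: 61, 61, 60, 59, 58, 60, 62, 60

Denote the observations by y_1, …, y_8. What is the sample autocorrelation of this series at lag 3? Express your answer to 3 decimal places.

-0.430

Mean ȳ = (61 + 61 + 60 + 59 + 58 + 60 + 62 + 60)/8 = 60.1250
Deviations from mean: 0.8750, 0.8750, -0.1250, -1.1250, -2.1250, -0.1250, 1.8750, -0.1250
Σ(y_t−ȳ)(y_{t+3}−ȳ) = (-0.9844) + (-1.8594) + (0.0156) + (-2.1094) + (0.2656) = -4.6719
Denominator Σ(y_t−ȳ)² = 10.8750
r_3 = -4.6719 / 10.8750 = -0.430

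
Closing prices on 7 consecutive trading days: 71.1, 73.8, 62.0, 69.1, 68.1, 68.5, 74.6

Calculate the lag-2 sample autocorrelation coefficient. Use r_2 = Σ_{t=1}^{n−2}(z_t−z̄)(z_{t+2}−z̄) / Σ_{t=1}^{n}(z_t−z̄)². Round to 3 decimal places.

-0.085

Mean z̄ = (71.1 + 73.8 + 62.0 + 69.1 + 68.1 + 68.5 + 74.6)/7 = 69.6000
Deviations from mean: 1.5000, 4.2000, -7.6000, -0.5000, -1.5000, -1.1000, 5.0000
Numerator Σ_{t=1}^{5}(z_t−z̄)(z_{t+2}−z̄) = -9.0500
Denominator Σ(z_t−z̄)² = 106.3600
r_2 = -9.0500 / 106.3600 = -0.085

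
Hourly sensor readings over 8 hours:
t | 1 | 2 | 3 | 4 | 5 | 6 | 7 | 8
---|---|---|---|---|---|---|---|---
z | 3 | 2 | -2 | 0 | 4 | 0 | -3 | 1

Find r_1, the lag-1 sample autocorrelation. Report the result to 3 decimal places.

-0.051

Mean z̄ = (3 + 2 − 2 + 0 + 4 + 0 − 3 + 1)/8 = 0.6250
Deviations from mean: 2.3750, 1.3750, -2.6250, -0.6250, 3.3750, -0.6250, -3.6250, 0.3750
Σ(z_t−z̄)(z_{t+1}−z̄) = (3.2656) + (-3.6094) + (1.6406) + (-2.1094) + (-2.1094) + (2.2656) + (-1.3594) = -2.0156
Denominator Σ(z_t−z̄)² = 39.8750
r_1 = -2.0156 / 39.8750 = -0.051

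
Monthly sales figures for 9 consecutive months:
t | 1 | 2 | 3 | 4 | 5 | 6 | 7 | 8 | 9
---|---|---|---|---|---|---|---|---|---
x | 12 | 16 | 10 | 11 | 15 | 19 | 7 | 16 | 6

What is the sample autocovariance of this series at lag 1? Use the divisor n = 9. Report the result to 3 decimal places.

-7.960

Mean x̄ = (12 + 16 + 10 + 11 + 15 + 19 + 7 + 16 + 6)/9 = 12.4444
Σ_{t=1}^{8}(x_t−x̄)(x_{t+1}−x̄) = -71.6420
γ_1 = -71.6420 / 9 = -7.960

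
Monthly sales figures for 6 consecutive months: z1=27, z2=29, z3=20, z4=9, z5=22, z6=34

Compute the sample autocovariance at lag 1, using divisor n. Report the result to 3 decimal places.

Mean z̄ = (27 + 29 + 20 + 9 + 22 + 34)/6 = 23.5000
Deviations: 3.5000, 5.5000, -3.5000, -14.5000, -1.5000, 10.5000
Σ_{t=1}^{5}(z_t−z̄)(z_{t+1}−z̄) = 56.7500
γ_1 = 56.7500 / 6 = 9.458

9.458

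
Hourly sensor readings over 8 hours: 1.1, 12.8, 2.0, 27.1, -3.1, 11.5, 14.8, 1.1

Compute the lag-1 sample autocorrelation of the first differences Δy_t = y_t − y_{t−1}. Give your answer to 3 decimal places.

First differences Δy: 11.7, -10.8, 25.1, -30.2, 14.6, 3.3, -13.7
Mean of differences = 0.0000
Numerator Σ(Δy_t−Δȳ)(Δy_{t+1}−Δȳ) = -1593.4100
Denominator Σ(Δy_t−Δȳ)² = 2207.3200
r_1(Δy) = -1593.4100 / 2207.3200 = -0.722

-0.722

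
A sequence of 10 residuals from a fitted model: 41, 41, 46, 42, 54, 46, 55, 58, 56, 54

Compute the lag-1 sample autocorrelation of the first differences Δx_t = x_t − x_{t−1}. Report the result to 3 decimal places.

-0.715

First differences Δx: 0, 5, -4, 12, -8, 9, 3, -2, -2
Mean of differences = 1.4444
Numerator Σ(Δx_t−Δx̄)(Δx_{t+1}−Δx̄) = -234.7531
Denominator Σ(Δx_t−Δx̄)² = 328.2222
r_1(Δx) = -234.7531 / 328.2222 = -0.715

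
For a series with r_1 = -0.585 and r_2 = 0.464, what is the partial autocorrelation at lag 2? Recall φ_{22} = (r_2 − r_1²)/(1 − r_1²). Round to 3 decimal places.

0.185

φ_{22} = (r_2 − r_1²) / (1 − r_1²)
r_1² = (-0.585)² = 0.342225
Numerator = 0.464 − 0.3422 = 0.1218; denominator = 1 − 0.3422 = 0.6578
φ_{22} = 0.1218 / 0.6578 = 0.185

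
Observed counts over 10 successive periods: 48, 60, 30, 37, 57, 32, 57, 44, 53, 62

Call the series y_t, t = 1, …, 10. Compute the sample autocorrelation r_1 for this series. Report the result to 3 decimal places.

Mean ȳ = (48 + 60 + 30 + 37 + 57 + 32 + 57 + 44 + 53 + 62)/10 = 48.0000
Numerator Σ_{t=1}^{9}(y_t−ȳ)(y_{t+1}−ȳ) = -391.0000
Denominator Σ(y_t−ȳ)² = 1244.0000
r_1 = -391.0000 / 1244.0000 = -0.314

-0.314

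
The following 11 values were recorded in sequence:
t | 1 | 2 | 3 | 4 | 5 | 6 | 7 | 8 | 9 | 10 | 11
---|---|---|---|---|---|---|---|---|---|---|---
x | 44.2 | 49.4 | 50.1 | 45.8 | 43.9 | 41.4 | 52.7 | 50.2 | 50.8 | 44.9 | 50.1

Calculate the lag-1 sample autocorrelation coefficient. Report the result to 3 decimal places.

Mean x̄ = (44.2 + 49.4 + 50.1 + 45.8 + 43.9 + 41.4 + 52.7 + 50.2 + 50.8 + 44.9 + 50.1)/11 = 47.5909
Numerator Σ_{t=1}^{10}(x_t−x̄)(x_{t+1}−x̄) = -1.9428
Denominator Σ(x_t−x̄)² = 132.9691
r_1 = -1.9428 / 132.9691 = -0.015

-0.015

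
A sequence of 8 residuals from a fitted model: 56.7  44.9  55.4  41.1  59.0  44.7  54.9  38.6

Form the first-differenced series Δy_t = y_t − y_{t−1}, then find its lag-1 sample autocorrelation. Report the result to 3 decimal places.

First differences Δy: -11.8, 10.5, -14.3, 17.9, -14.3, 10.2, -16.3
Mean of differences = -2.5857
Numerator Σ(Δy_t−Δȳ)(Δy_{t+1}−Δȳ) = -1078.9388
Denominator Σ(Δy_t−Δȳ)² = 1301.8086
r_1(Δy) = -1078.9388 / 1301.8086 = -0.829

-0.829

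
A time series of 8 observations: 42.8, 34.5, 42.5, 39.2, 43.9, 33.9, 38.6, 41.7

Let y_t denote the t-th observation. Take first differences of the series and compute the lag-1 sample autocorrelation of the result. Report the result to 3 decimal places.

-0.629

First differences Δy: -8.3, 8.0, -3.3, 4.7, -10.0, 4.7, 3.1
Mean of differences = -0.1571
Numerator Σ(Δy_t−Δȳ)(Δy_{t+1}−Δȳ) = -187.1204
Denominator Σ(Δy_t−Δȳ)² = 297.3971
r_1(Δy) = -187.1204 / 297.3971 = -0.629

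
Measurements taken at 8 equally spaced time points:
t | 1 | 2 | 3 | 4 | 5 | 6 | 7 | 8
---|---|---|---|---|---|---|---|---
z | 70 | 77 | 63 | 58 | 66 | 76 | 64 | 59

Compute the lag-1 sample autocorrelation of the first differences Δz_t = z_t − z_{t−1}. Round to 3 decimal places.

First differences Δz: 7, -14, -5, 8, 10, -12, -5
Mean of differences = -1.5714
Numerator Σ(Δz_t−Δz̄)(Δz_{t+1}−Δz̄) = -70.8980
Denominator Σ(Δz_t−Δz̄)² = 585.7143
r_1(Δz) = -70.8980 / 585.7143 = -0.121

-0.121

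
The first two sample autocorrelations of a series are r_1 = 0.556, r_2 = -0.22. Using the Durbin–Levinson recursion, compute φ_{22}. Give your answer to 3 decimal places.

-0.766

φ_{22} = (r_2 − r_1²) / (1 − r_1²)
r_1² = (0.556)² = 0.309136
Numerator = -0.22 − 0.3091 = -0.5291; denominator = 1 − 0.3091 = 0.6909
φ_{22} = -0.5291 / 0.6909 = -0.766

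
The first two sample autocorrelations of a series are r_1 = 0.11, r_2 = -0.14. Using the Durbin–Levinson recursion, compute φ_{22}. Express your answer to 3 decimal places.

φ_{22} = (r_2 − r_1²) / (1 − r_1²)
r_1² = (0.11)² = 0.0121
Numerator = -0.14 − 0.0121 = -0.1521; denominator = 1 − 0.0121 = 0.9879
φ_{22} = -0.1521 / 0.9879 = -0.154

-0.154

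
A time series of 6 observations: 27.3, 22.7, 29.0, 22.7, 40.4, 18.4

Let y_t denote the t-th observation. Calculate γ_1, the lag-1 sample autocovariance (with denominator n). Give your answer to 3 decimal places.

Mean ȳ = (27.3 + 22.7 + 29.0 + 22.7 + 40.4 + 18.4)/6 = 26.7500
Σ_{t=1}^{5}(y_t−ȳ)(y_{t+1}−ȳ) = -189.7125
γ_1 = -189.7125 / 6 = -31.619

-31.619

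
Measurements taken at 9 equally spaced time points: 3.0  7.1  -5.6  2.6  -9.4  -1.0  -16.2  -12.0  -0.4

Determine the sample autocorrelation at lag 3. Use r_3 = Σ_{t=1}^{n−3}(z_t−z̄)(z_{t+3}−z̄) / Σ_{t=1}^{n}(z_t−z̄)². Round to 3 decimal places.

-0.099

Mean z̄ = (3.0 + 7.1 − 5.6 + 2.6 − 9.4 − 1.0 − 16.2 − 12.0 − 0.4)/9 = -3.5444
Σ(z_t−z̄)(z_{t+3}−z̄) = (40.2120) + (-62.3291) + (-5.2302) + (-77.7614) + (49.5120) + (8.0009) = -47.5959
Denominator Σ(z_t−z̄)² = 480.4222
r_3 = -47.5959 / 480.4222 = -0.099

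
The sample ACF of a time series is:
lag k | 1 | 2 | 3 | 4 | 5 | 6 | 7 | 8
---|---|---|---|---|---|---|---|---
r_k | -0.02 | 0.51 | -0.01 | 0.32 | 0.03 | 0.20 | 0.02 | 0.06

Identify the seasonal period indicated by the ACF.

2

The largest autocorrelation is r_2 = 0.51, with weaker echoes at lags 4 (0.32) and 6 (0.20); the remaining lags stay at or below 0.06.
The dominant spike at lag 2 indicates a seasonal period of 2.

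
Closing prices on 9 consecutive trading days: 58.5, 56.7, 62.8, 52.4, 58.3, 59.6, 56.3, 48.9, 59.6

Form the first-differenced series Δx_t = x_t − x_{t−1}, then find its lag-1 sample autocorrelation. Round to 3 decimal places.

-0.510

First differences Δx: -1.8, 6.1, -10.4, 5.9, 1.3, -3.3, -7.4, 10.7
Mean of differences = 0.1375
Numerator Σ(Δx_t−Δx̄)(Δx_{t+1}−Δx̄) = -186.1064
Denominator Σ(Δx_t−Δx̄)² = 365.0988
r_1(Δx) = -186.1064 / 365.0988 = -0.510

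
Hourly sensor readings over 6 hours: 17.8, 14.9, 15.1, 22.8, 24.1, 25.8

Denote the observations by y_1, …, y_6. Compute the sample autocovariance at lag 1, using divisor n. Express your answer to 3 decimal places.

Mean ȳ = (17.8 + 14.9 + 15.1 + 22.8 + 24.1 + 25.8)/6 = 20.0833
Deviations: -2.2833, -5.1833, -4.9833, 2.7167, 4.0167, 5.7167
Σ_{t=1}^{5}(y_t−ȳ)(y_{t+1}−ȳ) = 58.0014
γ_1 = 58.0014 / 6 = 9.667

9.667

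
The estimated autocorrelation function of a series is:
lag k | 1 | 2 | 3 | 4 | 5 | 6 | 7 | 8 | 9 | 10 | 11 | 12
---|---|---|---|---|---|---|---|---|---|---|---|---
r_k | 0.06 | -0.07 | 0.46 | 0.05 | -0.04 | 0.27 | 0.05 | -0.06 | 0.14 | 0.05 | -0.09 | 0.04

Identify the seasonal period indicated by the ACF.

3

The largest autocorrelation is r_3 = 0.46, with a weaker echo at lag 6 (0.27); the remaining lags stay at or below 0.14.
The dominant spike at lag 3 indicates a seasonal period of 3.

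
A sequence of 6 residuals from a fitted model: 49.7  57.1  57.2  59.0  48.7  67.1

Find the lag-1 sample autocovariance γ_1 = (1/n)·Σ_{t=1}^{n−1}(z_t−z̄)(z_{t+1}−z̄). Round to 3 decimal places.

Mean z̄ = (49.7 + 57.1 + 57.2 + 59.0 + 48.7 + 67.1)/6 = 56.4667
Deviations: -6.7667, 0.6333, 0.7333, 2.5333, -7.7667, 10.6333
Σ_{t=1}^{5}(z_t−z̄)(z_{t+1}−z̄) = -104.2244
γ_1 = -104.2244 / 6 = -17.371

-17.371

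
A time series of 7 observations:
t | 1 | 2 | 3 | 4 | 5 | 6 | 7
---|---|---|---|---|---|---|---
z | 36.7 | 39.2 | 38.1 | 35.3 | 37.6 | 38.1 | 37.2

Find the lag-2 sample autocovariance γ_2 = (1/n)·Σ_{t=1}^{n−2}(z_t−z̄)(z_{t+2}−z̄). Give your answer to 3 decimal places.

-0.797

Mean z̄ = (36.7 + 39.2 + 38.1 + 35.3 + 37.6 + 38.1 + 37.2)/7 = 37.4571
Deviations: -0.7571, 1.7429, 0.6429, -2.1571, 0.1429, 0.6429, -0.2571
Σ_{t=1}^{5}(z_t−z̄)(z_{t+2}−z̄) = -5.5780
γ_2 = -5.5780 / 7 = -0.797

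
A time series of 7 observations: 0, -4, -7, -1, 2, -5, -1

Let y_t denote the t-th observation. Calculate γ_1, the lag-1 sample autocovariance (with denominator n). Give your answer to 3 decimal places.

Mean ȳ = (0 − 4 − 7 − 1 + 2 − 5 − 1)/7 = -2.2857
Deviations: 2.2857, -1.7143, -4.7143, 1.2857, 4.2857, -2.7143, 1.2857
Σ_{t=1}^{6}(y_t−ȳ)(y_{t+1}−ȳ) = -11.5102
γ_1 = -11.5102 / 7 = -1.644

-1.644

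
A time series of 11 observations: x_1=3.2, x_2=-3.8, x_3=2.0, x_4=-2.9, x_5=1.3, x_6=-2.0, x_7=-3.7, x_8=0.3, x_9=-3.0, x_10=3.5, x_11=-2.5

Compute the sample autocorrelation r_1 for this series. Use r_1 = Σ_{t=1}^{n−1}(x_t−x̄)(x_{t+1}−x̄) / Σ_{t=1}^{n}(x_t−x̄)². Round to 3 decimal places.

Mean x̄ = (3.2 − 3.8 + 2.0 − 2.9 + 1.3 − 2.0 − 3.7 + 0.3 − 3.0 + 3.5 − 2.5)/11 = -0.6909
Numerator Σ_{t=1}^{10}(x_t−x̄)(x_{t+1}−x̄) = -52.0019
Denominator Σ(x_t−x̄)² = 78.8091
r_1 = -52.0019 / 78.8091 = -0.660

-0.660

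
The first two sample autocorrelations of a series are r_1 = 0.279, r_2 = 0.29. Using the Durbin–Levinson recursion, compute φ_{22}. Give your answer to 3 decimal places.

φ_{22} = (r_2 − r_1²) / (1 − r_1²)
r_1² = (0.279)² = 0.077841
Numerator = 0.29 − 0.0778 = 0.2122; denominator = 1 − 0.0778 = 0.9222
φ_{22} = 0.2122 / 0.9222 = 0.230

0.230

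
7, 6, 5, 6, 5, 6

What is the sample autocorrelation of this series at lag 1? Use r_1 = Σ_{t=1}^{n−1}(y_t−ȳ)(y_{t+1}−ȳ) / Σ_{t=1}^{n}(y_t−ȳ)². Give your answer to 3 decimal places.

Mean ȳ = (7 + 6 + 5 + 6 + 5 + 6)/6 = 5.8333
Σ(y_t−ȳ)(y_{t+1}−ȳ) = (0.1944) + (-0.1389) + (-0.1389) + (-0.1389) + (-0.1389) = -0.3611
Denominator Σ(y_t−ȳ)² = 2.8333
r_1 = -0.3611 / 2.8333 = -0.127

-0.127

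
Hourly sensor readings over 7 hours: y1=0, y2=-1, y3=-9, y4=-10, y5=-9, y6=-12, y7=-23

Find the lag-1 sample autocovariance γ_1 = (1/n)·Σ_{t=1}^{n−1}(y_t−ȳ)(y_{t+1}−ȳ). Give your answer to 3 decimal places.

16.364

Mean ȳ = (0 − 1 − 9 − 10 − 9 − 12 − 23)/7 = -9.1429
Σ_{t=1}^{6}(y_t−ȳ)(y_{t+1}−ȳ) = 114.5510
γ_1 = 114.5510 / 7 = 16.364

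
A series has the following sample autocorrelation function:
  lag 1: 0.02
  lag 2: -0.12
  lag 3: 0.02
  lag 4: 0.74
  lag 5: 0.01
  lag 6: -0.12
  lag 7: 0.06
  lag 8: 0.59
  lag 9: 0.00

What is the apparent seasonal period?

4

The largest autocorrelation is r_4 = 0.74, with a weaker echo at lag 8 (0.59); the remaining lags stay at or below 0.06.
The dominant spike at lag 4 indicates a seasonal period of 4.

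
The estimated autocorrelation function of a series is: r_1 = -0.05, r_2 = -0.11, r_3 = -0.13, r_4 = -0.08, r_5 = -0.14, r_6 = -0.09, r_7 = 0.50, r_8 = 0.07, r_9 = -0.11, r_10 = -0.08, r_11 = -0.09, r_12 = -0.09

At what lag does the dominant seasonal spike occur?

7

The largest autocorrelation is r_7 = 0.50; the remaining lags stay at or below 0.07.
The dominant spike at lag 7 indicates a seasonal period of 7.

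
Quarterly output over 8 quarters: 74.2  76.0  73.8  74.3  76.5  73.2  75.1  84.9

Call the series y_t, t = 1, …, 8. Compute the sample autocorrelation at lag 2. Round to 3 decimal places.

-0.179

Mean ȳ = (74.2 + 76.0 + 73.8 + 74.3 + 76.5 + 73.2 + 75.1 + 84.9)/8 = 76.0000
Deviations from mean: -1.8000, 0.0000, -2.2000, -1.7000, 0.5000, -2.8000, -0.9000, 8.9000
Σ(y_t−ȳ)(y_{t+2}−ȳ) = (3.9600) + (0.0000) + (-1.1000) + (4.7600) + (-0.4500) + (-24.9200) = -17.7500
Denominator Σ(y_t−ȳ)² = 99.0800
r_2 = -17.7500 / 99.0800 = -0.179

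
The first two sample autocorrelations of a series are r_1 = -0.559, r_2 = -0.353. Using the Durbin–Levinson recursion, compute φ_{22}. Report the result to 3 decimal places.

φ_{22} = (r_2 − r_1²) / (1 − r_1²)
r_1² = (-0.559)² = 0.312481
Numerator = -0.353 − 0.3125 = -0.6655; denominator = 1 − 0.3125 = 0.6875
φ_{22} = -0.6655 / 0.6875 = -0.968

-0.968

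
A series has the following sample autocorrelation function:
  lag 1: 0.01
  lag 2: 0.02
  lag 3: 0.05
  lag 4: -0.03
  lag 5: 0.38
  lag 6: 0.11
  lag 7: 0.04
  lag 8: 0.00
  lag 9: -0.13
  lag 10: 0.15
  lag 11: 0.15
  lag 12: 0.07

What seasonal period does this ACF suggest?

5

The largest autocorrelation is r_5 = 0.38; the remaining lags stay at or below 0.15.
The dominant spike at lag 5 indicates a seasonal period of 5.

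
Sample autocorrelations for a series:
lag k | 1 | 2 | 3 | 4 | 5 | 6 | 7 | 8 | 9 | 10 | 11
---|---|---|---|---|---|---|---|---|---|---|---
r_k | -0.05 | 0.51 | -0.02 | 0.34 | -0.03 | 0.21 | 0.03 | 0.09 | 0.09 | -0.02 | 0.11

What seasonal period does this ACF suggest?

The largest autocorrelation is r_2 = 0.51, with weaker echoes at lags 4 (0.34) and 6 (0.21); the remaining lags stay at or below 0.11.
The dominant spike at lag 2 indicates a seasonal period of 2.

2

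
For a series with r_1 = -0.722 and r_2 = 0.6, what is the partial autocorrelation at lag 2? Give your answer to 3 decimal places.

φ_{22} = (r_2 − r_1²) / (1 − r_1²)
r_1² = (-0.722)² = 0.521284
Numerator = 0.6 − 0.5213 = 0.0787; denominator = 1 − 0.5213 = 0.4787
φ_{22} = 0.0787 / 0.4787 = 0.164

0.164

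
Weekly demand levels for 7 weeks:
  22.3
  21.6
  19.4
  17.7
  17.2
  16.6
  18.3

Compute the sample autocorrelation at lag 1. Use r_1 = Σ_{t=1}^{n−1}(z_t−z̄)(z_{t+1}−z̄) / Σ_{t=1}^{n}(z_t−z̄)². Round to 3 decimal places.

0.603

Mean z̄ = (22.3 + 21.6 + 19.4 + 17.7 + 17.2 + 16.6 + 18.3)/7 = 19.0143
Deviations from mean: 3.2857, 2.5857, 0.3857, -1.3143, -1.8143, -2.4143, -0.7143
Σ(z_t−z̄)(z_{t+1}−z̄) = (8.4959) + (0.9973) + (-0.5069) + (2.3845) + (4.3802) + (1.7245) = 17.4755
Denominator Σ(z_t−z̄)² = 28.9886
r_1 = 17.4755 / 28.9886 = 0.603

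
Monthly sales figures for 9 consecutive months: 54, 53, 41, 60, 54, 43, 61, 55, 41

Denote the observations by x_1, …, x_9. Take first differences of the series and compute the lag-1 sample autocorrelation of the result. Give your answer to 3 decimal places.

First differences Δx: -1, -12, 19, -6, -11, 18, -6, -14
Mean of differences = -1.6250
Numerator Σ(Δx_t−Δx̄)(Δx_{t+1}−Δx̄) = -485.3906
Denominator Σ(Δx_t−Δx̄)² = 1197.8750
r_1(Δx) = -485.3906 / 1197.8750 = -0.405

-0.405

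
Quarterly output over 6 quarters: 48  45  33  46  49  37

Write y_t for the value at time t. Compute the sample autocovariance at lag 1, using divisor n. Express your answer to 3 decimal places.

-9.667

Mean ȳ = (48 + 45 + 33 + 46 + 49 + 37)/6 = 43.0000
Deviations: 5.0000, 2.0000, -10.0000, 3.0000, 6.0000, -6.0000
Σ_{t=1}^{5}(y_t−ȳ)(y_{t+1}−ȳ) = -58.0000
γ_1 = -58.0000 / 6 = -9.667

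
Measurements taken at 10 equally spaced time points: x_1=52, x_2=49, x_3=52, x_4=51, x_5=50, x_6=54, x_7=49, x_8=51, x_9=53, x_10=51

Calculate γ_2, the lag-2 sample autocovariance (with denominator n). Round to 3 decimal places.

-0.228

Mean x̄ = (52 + 49 + 52 + 51 + 50 + 54 + 49 + 51 + 53 + 51)/10 = 51.2000
Σ_{t=1}^{8}(x_t−x̄)(x_{t+2}−x̄) = -2.2800
γ_2 = -2.2800 / 10 = -0.228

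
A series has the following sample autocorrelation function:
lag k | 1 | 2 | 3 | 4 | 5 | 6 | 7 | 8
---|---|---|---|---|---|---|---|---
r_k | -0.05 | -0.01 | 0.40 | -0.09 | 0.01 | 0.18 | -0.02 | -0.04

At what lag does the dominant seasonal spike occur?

The largest autocorrelation is r_3 = 0.40, with a weaker echo at lag 6 (0.18); the remaining lags stay at or below 0.01.
The dominant spike at lag 3 indicates a seasonal period of 3.

3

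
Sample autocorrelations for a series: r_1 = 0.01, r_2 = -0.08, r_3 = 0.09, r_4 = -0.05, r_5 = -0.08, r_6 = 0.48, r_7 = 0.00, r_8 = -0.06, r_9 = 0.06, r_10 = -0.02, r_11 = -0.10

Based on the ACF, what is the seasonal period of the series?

6

The largest autocorrelation is r_6 = 0.48; the remaining lags stay at or below 0.09.
The dominant spike at lag 6 indicates a seasonal period of 6.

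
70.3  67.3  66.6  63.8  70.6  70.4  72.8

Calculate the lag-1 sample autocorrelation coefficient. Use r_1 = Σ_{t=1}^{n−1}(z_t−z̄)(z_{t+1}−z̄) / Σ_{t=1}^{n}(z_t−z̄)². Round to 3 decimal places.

Mean z̄ = (70.3 + 67.3 + 66.6 + 63.8 + 70.6 + 70.4 + 72.8)/7 = 68.8286
Deviations from mean: 1.4714, -1.5286, -2.2286, -5.0286, 1.7714, 1.5714, 3.9714
Numerator Σ_{t=1}^{6}(z_t−z̄)(z_{t+1}−z̄) = 12.4806
Denominator Σ(z_t−z̄)² = 56.1343
r_1 = 12.4806 / 56.1343 = 0.222

0.222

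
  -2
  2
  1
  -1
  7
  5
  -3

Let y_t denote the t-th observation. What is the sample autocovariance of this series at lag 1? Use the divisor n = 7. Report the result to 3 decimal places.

Mean ȳ = (-2 + 2 + 1 − 1 + 7 + 5 − 3)/7 = 1.2857
Deviations: -3.2857, 0.7143, -0.2857, -2.2857, 5.7143, 3.7143, -4.2857
Σ_{t=1}^{6}(y_t−ȳ)(y_{t+1}−ȳ) = -9.6531
γ_1 = -9.6531 / 7 = -1.379

-1.379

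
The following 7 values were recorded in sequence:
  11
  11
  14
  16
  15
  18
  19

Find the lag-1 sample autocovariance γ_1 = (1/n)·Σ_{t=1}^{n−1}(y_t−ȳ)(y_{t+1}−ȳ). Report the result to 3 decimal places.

Mean ȳ = (11 + 11 + 14 + 16 + 15 + 18 + 19)/7 = 14.8571
Deviations: -3.8571, -3.8571, -0.8571, 1.1429, 0.1429, 3.1429, 4.1429
Σ_{t=1}^{6}(y_t−ȳ)(y_{t+1}−ȳ) = 30.8367
γ_1 = 30.8367 / 7 = 4.405

4.405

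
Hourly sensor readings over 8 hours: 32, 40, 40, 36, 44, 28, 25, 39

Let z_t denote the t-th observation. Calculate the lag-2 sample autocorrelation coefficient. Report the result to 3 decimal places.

Mean z̄ = (32 + 40 + 40 + 36 + 44 + 28 + 25 + 39)/8 = 35.5000
Deviations from mean: -3.5000, 4.5000, 4.5000, 0.5000, 8.5000, -7.5000, -10.5000, 3.5000
Σ(z_t−z̄)(z_{t+2}−z̄) = (-15.7500) + (2.2500) + (38.2500) + (-3.7500) + (-89.2500) + (-26.2500) = -94.5000
Denominator Σ(z_t−z̄)² = 304.0000
r_2 = -94.5000 / 304.0000 = -0.311

-0.311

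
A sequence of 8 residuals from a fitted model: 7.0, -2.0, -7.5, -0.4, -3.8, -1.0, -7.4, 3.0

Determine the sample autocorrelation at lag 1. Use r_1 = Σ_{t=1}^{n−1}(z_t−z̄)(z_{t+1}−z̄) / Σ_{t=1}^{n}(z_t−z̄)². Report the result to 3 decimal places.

Mean z̄ = (7.0 − 2.0 − 7.5 − 0.4 − 3.8 − 1.0 − 7.4 + 3.0)/8 = -1.5125
Σ(z_t−z̄)(z_{t+1}−z̄) = (-4.1498) + (2.9189) + (-6.6611) + (-2.5448) + (-1.1723) + (-3.0173) + (-26.5673) = -41.1939
Denominator Σ(z_t−z̄)² = 170.3088
r_1 = -41.1939 / 170.3088 = -0.242

-0.242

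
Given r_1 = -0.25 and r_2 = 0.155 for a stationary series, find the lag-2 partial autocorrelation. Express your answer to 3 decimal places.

φ_{22} = (r_2 − r_1²) / (1 − r_1²)
r_1² = (-0.25)² = 0.0625
Numerator = 0.155 − 0.0625 = 0.0925; denominator = 1 − 0.0625 = 0.9375
φ_{22} = 0.0925 / 0.9375 = 0.099

0.099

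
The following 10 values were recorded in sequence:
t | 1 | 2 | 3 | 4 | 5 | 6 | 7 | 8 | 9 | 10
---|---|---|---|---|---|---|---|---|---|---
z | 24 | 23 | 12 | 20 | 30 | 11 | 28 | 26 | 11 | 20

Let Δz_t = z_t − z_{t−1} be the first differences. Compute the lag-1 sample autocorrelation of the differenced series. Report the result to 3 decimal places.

First differences Δz: -1, -11, 8, 10, -19, 17, -2, -15, 9
Mean of differences = -0.4444
Numerator Σ(Δz_t−Δz̄)(Δz_{t+1}−Δz̄) = -654.5309
Denominator Σ(Δz_t−Δz̄)² = 1244.2222
r_1(Δz) = -654.5309 / 1244.2222 = -0.526

-0.526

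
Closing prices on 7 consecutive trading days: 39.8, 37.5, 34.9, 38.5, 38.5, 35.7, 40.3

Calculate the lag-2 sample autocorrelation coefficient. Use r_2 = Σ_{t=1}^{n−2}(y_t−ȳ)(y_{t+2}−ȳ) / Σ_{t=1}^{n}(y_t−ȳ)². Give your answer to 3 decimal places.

Mean ȳ = (39.8 + 37.5 + 34.9 + 38.5 + 38.5 + 35.7 + 40.3)/7 = 37.8857
Numerator Σ_{t=1}^{5}(y_t−ȳ)(y_{t+2}−ȳ) = -7.6461
Denominator Σ(y_t−ȳ)² = 24.0886
r_2 = -7.6461 / 24.0886 = -0.317

-0.317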